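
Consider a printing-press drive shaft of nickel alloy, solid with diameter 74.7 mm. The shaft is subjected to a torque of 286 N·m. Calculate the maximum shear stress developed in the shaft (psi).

J = πd⁴/32 = π(0.0747)⁴/32 = 3.057×10^-6 m⁴.
τ_max = T·r/J = 286.0 × 0.0374 / 3.057×10^-6 = 3.494×10^6 Pa.

507 psi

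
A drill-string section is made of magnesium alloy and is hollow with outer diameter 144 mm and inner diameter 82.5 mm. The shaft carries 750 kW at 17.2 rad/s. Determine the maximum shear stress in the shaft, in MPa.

83.4 MPa

ω = 17.2 rad/s, so T = P/ω = 750×10³ / 17.20 = 43600 N·m.
J = π(d_o⁴ − d_i⁴)/32 = π(0.144⁴ − 0.0825⁴)/32 = 3.767×10^-5 m⁴.
τ_max = T·r/J = 43600 × 0.0720 / 3.767×10^-5 = 8.335×10^7 Pa.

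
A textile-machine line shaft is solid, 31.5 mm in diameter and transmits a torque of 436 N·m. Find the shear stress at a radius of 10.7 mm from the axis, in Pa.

4.83e7 Pa

J = πd⁴/32 = π(0.0315)⁴/32 = 9.666×10^-8 m⁴.
Shear stress varies linearly with radius: τ = T·r/J = 436.0 × 0.0107 / 9.666×10^-8 = 4.826×10^7 Pa.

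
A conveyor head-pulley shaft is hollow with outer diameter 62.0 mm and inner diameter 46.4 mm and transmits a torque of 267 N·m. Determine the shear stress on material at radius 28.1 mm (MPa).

7.54 MPa

J = π(d_o⁴ − d_i⁴)/32 = π(0.0620⁴ − 0.0464⁴)/32 = 9.956×10^-7 m⁴.
Shear stress varies linearly with radius: τ = T·r/J = 267.0 × 0.0281 / 9.956×10^-7 = 7.536×10^6 Pa.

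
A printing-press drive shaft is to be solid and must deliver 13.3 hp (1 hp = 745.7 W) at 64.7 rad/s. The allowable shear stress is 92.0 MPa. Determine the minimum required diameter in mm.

ω = 64.7 rad/s, so T = P/ω = 13.3×745.7 / 64.70 = 153.3 N·m.
For a solid shaft τ_max = 16T/(πd³), so d = (16T/(π τ_allow))^(1/3) = (16·153.3/(π·9.20×10^7))^(1/3) = 0.02040 m.

20.4 mm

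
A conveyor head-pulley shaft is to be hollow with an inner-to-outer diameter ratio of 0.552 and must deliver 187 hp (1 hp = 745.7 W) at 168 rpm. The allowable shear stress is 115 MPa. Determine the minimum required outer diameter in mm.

72.9 mm

ω = 2π·168/60 = 17.59 rad/s, so T = P/ω = 187×745.7 / 17.59 = 7926 N·m.
For a hollow shaft with d_i/d_o = 0.552: τ_max = 16T/(π d_o³ (1−k⁴)), so d_o = [16T/(π τ_allow (1−k⁴))]^(1/3) = [16·7926/(π·1.15×10^8·0.9072)]^(1/3) = 0.07287 m.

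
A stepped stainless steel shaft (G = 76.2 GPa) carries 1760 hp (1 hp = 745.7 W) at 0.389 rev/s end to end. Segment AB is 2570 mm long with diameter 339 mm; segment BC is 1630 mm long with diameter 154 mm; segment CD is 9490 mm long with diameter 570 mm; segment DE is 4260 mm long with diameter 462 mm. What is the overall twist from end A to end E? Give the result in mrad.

235 mrad

ω = 2π·0.389 = 2.444 rad/s, so T = P/ω = 1760×745.7 / 2.444 = 537000 N·m.
J_AB = π(0.339)⁴/32 = 1.30×10^-3 m⁴; J_BC = π(0.154)⁴/32 = 5.52×10^-5 m⁴; J_CD = π(0.570)⁴/32 = 0.0104 m⁴; J_DE = π(0.462)⁴/32 = 4.47×10^-3 m⁴.
θ = (T/G)·Σ L_i/J_i = (537000/76.2×10⁹)·(2.57/1.30×10^-3 + 1.63/5.52×10^-5 + 9.49/0.0104 + 4.26/4.47×10^-3) = 0.2351 rad.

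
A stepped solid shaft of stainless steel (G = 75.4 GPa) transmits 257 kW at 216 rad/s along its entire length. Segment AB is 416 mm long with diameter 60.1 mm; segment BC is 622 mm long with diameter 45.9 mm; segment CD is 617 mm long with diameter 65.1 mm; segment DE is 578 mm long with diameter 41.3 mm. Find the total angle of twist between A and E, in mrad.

65.1 mrad

ω = 216 rad/s, so T = P/ω = 257×10³ / 216.0 = 1190 N·m.
J_AB = π(0.0601)⁴/32 = 1.28×10^-6 m⁴; J_BC = π(0.0459)⁴/32 = 4.36×10^-7 m⁴; J_CD = π(0.0651)⁴/32 = 1.76×10^-6 m⁴; J_DE = π(0.0413)⁴/32 = 2.86×10^-7 m⁴.
θ = (T/G)·Σ L_i/J_i = (1190/75.4×10⁹)·(0.416/1.28×10^-6 + 0.622/4.36×10^-7 + 0.617/1.76×10^-6 + 0.578/2.86×10^-7) = 0.06510 rad.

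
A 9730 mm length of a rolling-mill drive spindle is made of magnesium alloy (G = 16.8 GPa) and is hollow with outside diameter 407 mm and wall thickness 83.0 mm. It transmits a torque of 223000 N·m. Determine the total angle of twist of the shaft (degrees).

3.13°

J = π(d_o⁴ − d_i⁴)/32 = π(0.407⁴ − 0.241⁴)/32 = 2.363×10^-3 m⁴.
θ = T·L/(G·J) = 223000 × 9.73 / (16.8×10⁹ × 2.363×10^-3) = 0.05466 rad.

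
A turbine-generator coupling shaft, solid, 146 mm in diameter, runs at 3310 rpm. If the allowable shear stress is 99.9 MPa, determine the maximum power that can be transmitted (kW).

21200 kW

J = πd⁴/32 = π(0.146)⁴/32 = 4.461×10^-5 m⁴.
T_max = τ_allow·J/r = 9.99×10^7 × 4.461×10^-5 / 0.0730 = 61050 N·m.
ω = 2π·3310/60 = 346.6 rad/s, so P_max = T_max·ω = 2.116×10^7 W.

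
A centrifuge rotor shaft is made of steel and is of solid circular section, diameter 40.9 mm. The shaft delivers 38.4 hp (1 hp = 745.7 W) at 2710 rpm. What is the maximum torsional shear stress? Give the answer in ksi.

1.09 ksi

ω = 2π·2710/60 = 283.8 rad/s, so T = P/ω = 38.4×745.7 / 283.8 = 100.9 N·m.
J = πd⁴/32 = π(0.0409)⁴/32 = 2.747×10^-7 m⁴.
τ_max = T·r/J = 100.9 × 0.0204 / 2.747×10^-7 = 7.511×10^6 Pa.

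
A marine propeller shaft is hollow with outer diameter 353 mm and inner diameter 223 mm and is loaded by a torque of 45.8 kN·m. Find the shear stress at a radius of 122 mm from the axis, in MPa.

J = π(d_o⁴ − d_i⁴)/32 = π(0.353⁴ − 0.223⁴)/32 = 1.282×10^-3 m⁴.
Shear stress varies linearly with radius: τ = T·r/J = 45800 × 0.122 / 1.282×10^-3 = 4.360×10^6 Pa.

4.36 MPa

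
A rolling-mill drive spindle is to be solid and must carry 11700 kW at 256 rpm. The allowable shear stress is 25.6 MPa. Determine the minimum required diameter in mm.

ω = 2π·256/60 = 26.81 rad/s, so T = P/ω = 11700×10³ / 26.81 = 436400 N·m.
For a solid shaft τ_max = 16T/(πd³), so d = (16T/(π τ_allow))^(1/3) = (16·436400/(π·2.56×10^7))^(1/3) = 0.4428 m.

443 mm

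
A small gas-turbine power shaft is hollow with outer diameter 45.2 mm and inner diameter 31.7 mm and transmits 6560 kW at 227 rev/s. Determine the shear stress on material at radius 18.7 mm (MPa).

ω = 2π·227 = 1426 rad/s, so T = P/ω = 6560×10³ / 1426 = 4599 N·m.
J = π(d_o⁴ − d_i⁴)/32 = π(0.0452⁴ − 0.0317⁴)/32 = 3.106×10^-7 m⁴.
Shear stress varies linearly with radius: τ = T·r/J = 4599 × 0.0187 / 3.106×10^-7 = 2.769×10^8 Pa.

277 MPa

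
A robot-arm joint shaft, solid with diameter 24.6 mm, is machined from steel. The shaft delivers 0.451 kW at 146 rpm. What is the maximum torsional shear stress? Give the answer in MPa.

ω = 2π·146/60 = 15.29 rad/s, so T = P/ω = 0.451×10³ / 15.29 = 29.50 N·m.
J = πd⁴/32 = π(0.0246)⁴/32 = 3.595×10^-8 m⁴.
τ_max = T·r/J = 29.50 × 0.0123 / 3.595×10^-8 = 1.009×10^7 Pa.

10.1 MPa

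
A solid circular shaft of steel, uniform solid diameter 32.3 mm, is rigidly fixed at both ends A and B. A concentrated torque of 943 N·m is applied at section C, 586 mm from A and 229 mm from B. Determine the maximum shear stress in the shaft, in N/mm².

With uniform GJ and both ends fixed, compatibility θ_AC = θ_CB gives T_A·a = T_B·b, together with T_A + T_B = T₀.
T_A = T₀·b/(a+b) = 943.0·229/815.0 = 265.0 N·m; T_B = 678.0 N·m.
τ in each portion: τ_AC = 4.00×10^7 Pa, τ_CB = 1.02×10^8 Pa; maximum is in CB.
τ_max = T_CB·r/J = 678.0·0.0161/1.07×10^-7 = 1.025×10^8 Pa.

102 N/mm²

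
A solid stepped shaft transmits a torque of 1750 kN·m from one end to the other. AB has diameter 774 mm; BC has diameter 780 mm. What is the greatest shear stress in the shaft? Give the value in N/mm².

Under the same torque, τ_max = 16T/(πd³) is largest where d is smallest — segment AB (d = 774 mm).
τ_max = 16·1.750e6/(π·(0.774)³) = 1.922×10^7 Pa.

19.2 N/mm²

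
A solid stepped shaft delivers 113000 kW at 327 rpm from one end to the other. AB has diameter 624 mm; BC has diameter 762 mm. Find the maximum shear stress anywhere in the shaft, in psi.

10000 psi

ω = 2π·327/60 = 34.24 rad/s, so T = P/ω = 113000×10³ / 34.24 = 3.300e6 N·m.
Under the same torque, τ_max = 16T/(πd³) is largest where d is smallest — segment AB (d = 624 mm).
τ_max = 16·3.300e6/(π·(0.624)³) = 6.917×10^7 Pa.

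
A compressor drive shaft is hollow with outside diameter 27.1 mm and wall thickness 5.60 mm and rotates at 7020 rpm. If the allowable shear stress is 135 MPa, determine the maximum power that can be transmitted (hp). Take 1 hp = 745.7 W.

458 hp

J = π(d_o⁴ − d_i⁴)/32 = π(0.0271⁴ − 0.0159⁴)/32 = 4.668×10^-8 m⁴.
T_max = τ_allow·J/r = 1.35×10^8 × 4.668×10^-8 / 0.0136 = 465.0 N·m.
ω = 2π·7020/60 = 735.1 rad/s, so P_max = T_max·ω = 3.419×10^5 W.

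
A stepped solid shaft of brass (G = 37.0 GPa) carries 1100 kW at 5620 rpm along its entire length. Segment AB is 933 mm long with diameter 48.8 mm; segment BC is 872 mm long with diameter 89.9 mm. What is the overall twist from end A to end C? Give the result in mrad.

91.5 mrad

ω = 2π·5620/60 = 588.5 rad/s, so T = P/ω = 1100×10³ / 588.5 = 1869 N·m.
J_AB = π(0.0488)⁴/32 = 5.57×10^-7 m⁴; J_BC = π(0.0899)⁴/32 = 6.41×10^-6 m⁴.
θ = (T/G)·Σ L_i/J_i = (1869/37.0×10⁹)·(0.933/5.57×10^-7 + 0.872/6.41×10^-6) = 0.09152 rad.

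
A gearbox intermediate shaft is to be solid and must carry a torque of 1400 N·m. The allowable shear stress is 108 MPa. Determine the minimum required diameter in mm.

40.4 mm

For a solid shaft τ_max = 16T/(πd³), so d = (16T/(π τ_allow))^(1/3) = (16·1400/(π·1.08×10^8))^(1/3) = 0.04042 m.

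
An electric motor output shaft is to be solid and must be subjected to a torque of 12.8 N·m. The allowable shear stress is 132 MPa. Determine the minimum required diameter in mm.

7.90 mm

For a solid shaft τ_max = 16T/(πd³), so d = (16T/(π τ_allow))^(1/3) = (16·12.80/(π·1.32×10^8))^(1/3) = 0.007904 m.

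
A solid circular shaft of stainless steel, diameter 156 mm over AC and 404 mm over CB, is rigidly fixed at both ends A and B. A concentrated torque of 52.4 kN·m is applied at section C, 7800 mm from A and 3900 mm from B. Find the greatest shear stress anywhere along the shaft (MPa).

Compatibility: T_A·a/J_AC = T_B·b/J_CB with T_A + T_B = T₀.
J_AC = 5.81×10^-5 m⁴, J_CB = 2.62×10^-3 m⁴, so T_A = T₀·(J_AC/a)/((J_AC/a)+(J_CB/b)) = 576.1 N·m, T_B = 51820 N·m.
τ in each portion: τ_AC = 7.73×10^5 Pa, τ_CB = 4.00×10^6 Pa; maximum is in CB.
τ_max = T_CB·r/J = 51820·0.202/2.62×10^-3 = 4.003×10^6 Pa.

4.00 MPa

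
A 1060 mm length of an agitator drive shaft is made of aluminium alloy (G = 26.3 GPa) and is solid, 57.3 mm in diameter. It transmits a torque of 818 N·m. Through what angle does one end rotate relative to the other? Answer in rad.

J = πd⁴/32 = π(0.0573)⁴/32 = 1.058×10^-6 m⁴.
θ = T·L/(G·J) = 818.0 × 1.06 / (26.3×10⁹ × 1.058×10^-6) = 0.03115 rad.

0.0312 rad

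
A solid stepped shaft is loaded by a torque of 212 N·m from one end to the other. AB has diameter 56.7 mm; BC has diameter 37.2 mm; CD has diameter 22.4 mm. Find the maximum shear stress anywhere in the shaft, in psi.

13900 psi

Under the same torque, τ_max = 16T/(πd³) is largest where d is smallest — segment CD (d = 22.4 mm).
τ_max = 16·212.0/(π·(0.0224)³) = 9.606×10^7 Pa.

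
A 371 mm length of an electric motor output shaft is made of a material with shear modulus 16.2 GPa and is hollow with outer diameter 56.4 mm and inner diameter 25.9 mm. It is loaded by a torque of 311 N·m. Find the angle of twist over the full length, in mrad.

7.50 mrad

J = π(d_o⁴ − d_i⁴)/32 = π(0.0564⁴ − 0.0259⁴)/32 = 9.492×10^-7 m⁴.
θ = T·L/(G·J) = 311.0 × 0.371 / (16.2×10⁹ × 9.492×10^-7) = 7.503×10^-3 rad.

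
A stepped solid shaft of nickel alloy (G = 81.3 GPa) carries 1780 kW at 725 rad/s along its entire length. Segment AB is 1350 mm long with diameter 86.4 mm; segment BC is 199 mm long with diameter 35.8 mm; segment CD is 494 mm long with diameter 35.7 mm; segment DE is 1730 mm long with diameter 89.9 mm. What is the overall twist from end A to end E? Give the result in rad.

0.146 rad

ω = 725 rad/s, so T = P/ω = 1780×10³ / 725.0 = 2455 N·m.
J_AB = π(0.0864)⁴/32 = 5.47×10^-6 m⁴; J_BC = π(0.0358)⁴/32 = 1.61×10^-7 m⁴; J_CD = π(0.0357)⁴/32 = 1.59×10^-7 m⁴; J_DE = π(0.0899)⁴/32 = 6.41×10^-6 m⁴.
θ = (T/G)·Σ L_i/J_i = (2455/81.3×10⁹)·(1.35/5.47×10^-6 + 0.199/1.61×10^-7 + 0.494/1.59×10^-7 + 1.73/6.41×10^-6) = 0.1464 rad.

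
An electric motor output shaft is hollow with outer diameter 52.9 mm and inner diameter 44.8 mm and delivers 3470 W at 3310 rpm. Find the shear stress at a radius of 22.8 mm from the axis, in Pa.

611000 Pa

ω = 2π·3310/60 = 346.6 rad/s, so T = P/ω = 3470 / 346.6 = 10.01 N·m.
J = π(d_o⁴ − d_i⁴)/32 = π(0.0529⁴ − 0.0448⁴)/32 = 3.733×10^-7 m⁴.
Shear stress varies linearly with radius: τ = T·r/J = 10.01 × 0.0228 / 3.733×10^-7 = 6.114×10^5 Pa.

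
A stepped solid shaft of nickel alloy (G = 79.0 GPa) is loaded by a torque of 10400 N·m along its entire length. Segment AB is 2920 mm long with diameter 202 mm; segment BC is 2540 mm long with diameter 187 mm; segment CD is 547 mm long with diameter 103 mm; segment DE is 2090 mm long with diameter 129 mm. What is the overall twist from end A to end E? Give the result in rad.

0.0218 rad

J_AB = π(0.202)⁴/32 = 1.63×10^-4 m⁴; J_BC = π(0.187)⁴/32 = 1.20×10^-4 m⁴; J_CD = π(0.103)⁴/32 = 1.10×10^-5 m⁴; J_DE = π(0.129)⁴/32 = 2.72×10^-5 m⁴.
θ = (T/G)·Σ L_i/J_i = (10400/79.0×10⁹)·(2.92/1.63×10^-4 + 2.54/1.20×10^-4 + 0.547/1.10×10^-5 + 2.09/2.72×10^-5) = 0.02177 rad.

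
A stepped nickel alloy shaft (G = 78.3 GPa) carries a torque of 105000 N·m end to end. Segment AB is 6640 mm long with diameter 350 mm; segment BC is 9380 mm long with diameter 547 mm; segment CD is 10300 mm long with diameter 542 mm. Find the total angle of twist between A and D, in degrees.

0.522°

J_AB = π(0.350)⁴/32 = 1.47×10^-3 m⁴; J_BC = π(0.547)⁴/32 = 8.79×10^-3 m⁴; J_CD = π(0.542)⁴/32 = 8.47×10^-3 m⁴.
θ = (T/G)·Σ L_i/J_i = (105000/78.3×10⁹)·(6.64/1.47×10^-3 + 9.38/8.79×10^-3 + 10.3/8.47×10^-3) = 9.105×10^-3 rad.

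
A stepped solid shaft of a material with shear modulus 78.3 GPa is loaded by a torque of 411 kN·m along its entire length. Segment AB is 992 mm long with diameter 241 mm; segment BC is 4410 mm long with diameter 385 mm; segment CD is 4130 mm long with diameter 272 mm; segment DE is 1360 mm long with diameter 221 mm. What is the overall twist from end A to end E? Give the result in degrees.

J_AB = π(0.241)⁴/32 = 3.31×10^-4 m⁴; J_BC = π(0.385)⁴/32 = 2.16×10^-3 m⁴; J_CD = π(0.272)⁴/32 = 5.37×10^-4 m⁴; J_DE = π(0.221)⁴/32 = 2.34×10^-4 m⁴.
θ = (T/G)·Σ L_i/J_i = (411000/78.3×10⁹)·(0.992/3.31×10^-4 + 4.41/2.16×10^-3 + 4.13/5.37×10^-4 + 1.36/2.34×10^-4) = 0.09728 rad.

5.57°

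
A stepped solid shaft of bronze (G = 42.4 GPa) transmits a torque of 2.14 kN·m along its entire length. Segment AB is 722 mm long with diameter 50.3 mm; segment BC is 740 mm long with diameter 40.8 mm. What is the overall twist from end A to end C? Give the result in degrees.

J_AB = π(0.0503)⁴/32 = 6.28×10^-7 m⁴; J_BC = π(0.0408)⁴/32 = 2.72×10^-7 m⁴.
θ = (T/G)·Σ L_i/J_i = (2140/42.4×10⁹)·(0.722/6.28×10^-7 + 0.740/2.72×10^-7) = 0.1953 rad.

11.2°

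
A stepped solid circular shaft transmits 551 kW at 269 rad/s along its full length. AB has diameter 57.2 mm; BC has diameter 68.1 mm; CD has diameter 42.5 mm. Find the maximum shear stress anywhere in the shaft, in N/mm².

ω = 269 rad/s, so T = P/ω = 551×10³ / 269.0 = 2048 N·m.
Under the same torque, τ_max = 16T/(πd³) is largest where d is smallest — segment CD (d = 42.5 mm).
τ_max = 16·2048/(π·(0.0425)³) = 1.359×10^8 Pa.

136 N/mm²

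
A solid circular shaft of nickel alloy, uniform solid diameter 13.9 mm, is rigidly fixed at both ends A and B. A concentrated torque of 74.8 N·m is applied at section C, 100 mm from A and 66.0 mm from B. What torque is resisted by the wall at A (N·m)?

29.7 N·m

With uniform GJ and both ends fixed, compatibility θ_AC = θ_CB gives T_A·a = T_B·b, together with T_A + T_B = T₀.
T_A = T₀·b/(a+b) = 74.80·66.0/166.0 = 29.74 N·m; T_B = 45.06 N·m.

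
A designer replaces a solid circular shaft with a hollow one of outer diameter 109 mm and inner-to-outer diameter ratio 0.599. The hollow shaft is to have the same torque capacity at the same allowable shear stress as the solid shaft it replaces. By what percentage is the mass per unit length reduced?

Equal τ_max and T ⇒ the solid shaft needs d_s³ = d_o³(1−k⁴), so d_s = 109·(1−0.599⁴)^(1/3) = 104.1 mm.
Area ratio A_h/A_s = d_o²(1−k²)/d_s² = (1−k²)/(1−k⁴)^(2/3) = 0.7029.
Mass saving = 1 − 0.7029 = 29.7 %.

29.7 %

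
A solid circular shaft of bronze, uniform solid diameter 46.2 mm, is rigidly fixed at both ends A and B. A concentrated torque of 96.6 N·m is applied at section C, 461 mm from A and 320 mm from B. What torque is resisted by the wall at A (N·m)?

With uniform GJ and both ends fixed, compatibility θ_AC = θ_CB gives T_A·a = T_B·b, together with T_A + T_B = T₀.
T_A = T₀·b/(a+b) = 96.60·320/781.0 = 39.58 N·m; T_B = 57.02 N·m.

39.6 N·m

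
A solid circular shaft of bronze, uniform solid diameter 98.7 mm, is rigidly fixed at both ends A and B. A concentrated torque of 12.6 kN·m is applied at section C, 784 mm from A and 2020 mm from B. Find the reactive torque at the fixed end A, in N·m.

With uniform GJ and both ends fixed, compatibility θ_AC = θ_CB gives T_A·a = T_B·b, together with T_A + T_B = T₀.
T_A = T₀·b/(a+b) = 12600·2020/2804 = 9077 N·m; T_B = 3523 N·m.

9080 N·m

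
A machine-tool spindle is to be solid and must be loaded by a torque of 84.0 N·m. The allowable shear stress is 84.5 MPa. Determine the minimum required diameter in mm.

17.2 mm

For a solid shaft τ_max = 16T/(πd³), so d = (16T/(π τ_allow))^(1/3) = (16·84.00/(π·8.45×10^7))^(1/3) = 0.01717 m.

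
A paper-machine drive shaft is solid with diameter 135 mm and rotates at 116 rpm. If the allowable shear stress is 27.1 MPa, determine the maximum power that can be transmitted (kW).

159 kW

J = πd⁴/32 = π(0.135)⁴/32 = 3.261×10^-5 m⁴.
T_max = τ_allow·J/r = 2.71×10^7 × 3.261×10^-5 / 0.0675 = 13090 N·m.
ω = 2π·116/60 = 12.15 rad/s, so P_max = T_max·ω = 1.590×10^5 W.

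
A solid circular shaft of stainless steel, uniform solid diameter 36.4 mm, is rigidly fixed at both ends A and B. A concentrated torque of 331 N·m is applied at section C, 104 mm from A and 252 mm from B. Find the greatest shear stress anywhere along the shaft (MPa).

24.7 MPa

With uniform GJ and both ends fixed, compatibility θ_AC = θ_CB gives T_A·a = T_B·b, together with T_A + T_B = T₀.
T_A = T₀·b/(a+b) = 331.0·252/356.0 = 234.3 N·m; T_B = 96.70 N·m.
τ in each portion: τ_AC = 2.47×10^7 Pa, τ_CB = 1.02×10^7 Pa; maximum is in AC.
τ_max = T_AC·r/J = 234.3·0.0182/1.72×10^-7 = 2.474×10^7 Pa.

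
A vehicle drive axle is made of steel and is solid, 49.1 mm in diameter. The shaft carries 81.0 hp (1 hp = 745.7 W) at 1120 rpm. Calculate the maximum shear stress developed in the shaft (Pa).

2.22e7 Pa

ω = 2π·1120/60 = 117.3 rad/s, so T = P/ω = 81.0×745.7 / 117.3 = 515.0 N·m.
J = πd⁴/32 = π(0.0491)⁴/32 = 5.706×10^-7 m⁴.
τ_max = T·r/J = 515.0 × 0.0246 / 5.706×10^-7 = 2.216×10^7 Pa.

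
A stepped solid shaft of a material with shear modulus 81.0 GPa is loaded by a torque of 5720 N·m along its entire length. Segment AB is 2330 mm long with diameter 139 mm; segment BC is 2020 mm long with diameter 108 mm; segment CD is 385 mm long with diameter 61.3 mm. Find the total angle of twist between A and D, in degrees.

J_AB = π(0.139)⁴/32 = 3.66×10^-5 m⁴; J_BC = π(0.108)⁴/32 = 1.34×10^-5 m⁴; J_CD = π(0.0613)⁴/32 = 1.39×10^-6 m⁴.
θ = (T/G)·Σ L_i/J_i = (5720/81.0×10⁹)·(2.33/3.66×10^-5 + 2.02/1.34×10^-5 + 0.385/1.39×10^-6) = 0.03478 rad.

1.99°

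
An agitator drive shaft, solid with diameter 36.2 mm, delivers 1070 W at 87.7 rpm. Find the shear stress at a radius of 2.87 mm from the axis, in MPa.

1.98 MPa

ω = 2π·87.7/60 = 9.184 rad/s, so T = P/ω = 1070 / 9.184 = 116.5 N·m.
J = πd⁴/32 = π(0.0362)⁴/32 = 1.686×10^-7 m⁴.
Shear stress varies linearly with radius: τ = T·r/J = 116.5 × 0.00287 / 1.686×10^-7 = 1.983×10^6 Pa.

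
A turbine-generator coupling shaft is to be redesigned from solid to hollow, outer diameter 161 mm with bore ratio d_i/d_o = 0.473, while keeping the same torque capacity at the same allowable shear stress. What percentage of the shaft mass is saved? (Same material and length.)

Equal τ_max and T ⇒ the solid shaft needs d_s³ = d_o³(1−k⁴), so d_s = 161·(1−0.473⁴)^(1/3) = 158.3 mm.
Area ratio A_h/A_s = d_o²(1−k²)/d_s² = (1−k²)/(1−k⁴)^(2/3) = 0.8033.
Mass saving = 1 − 0.8033 = 19.7 %.

19.7 %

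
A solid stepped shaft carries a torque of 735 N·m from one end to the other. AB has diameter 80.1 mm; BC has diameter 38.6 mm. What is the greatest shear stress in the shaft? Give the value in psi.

9440 psi

Under the same torque, τ_max = 16T/(πd³) is largest where d is smallest — segment BC (d = 38.6 mm).
τ_max = 16·735.0/(π·(0.0386)³) = 6.509×10^7 Pa.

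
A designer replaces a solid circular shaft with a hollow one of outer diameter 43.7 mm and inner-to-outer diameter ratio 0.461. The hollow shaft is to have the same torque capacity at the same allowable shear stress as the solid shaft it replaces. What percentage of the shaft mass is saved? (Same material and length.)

Equal τ_max and T ⇒ the solid shaft needs d_s³ = d_o³(1−k⁴), so d_s = 43.7·(1−0.461⁴)^(1/3) = 43.03 mm.
Area ratio A_h/A_s = d_o²(1−k²)/d_s² = (1−k²)/(1−k⁴)^(2/3) = 0.8121.
Mass saving = 1 − 0.8121 = 18.8 %.

18.8 %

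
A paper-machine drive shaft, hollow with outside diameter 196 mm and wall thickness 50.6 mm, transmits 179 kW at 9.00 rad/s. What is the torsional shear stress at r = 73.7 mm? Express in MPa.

10.7 MPa

ω = 9.00 rad/s, so T = P/ω = 179×10³ / 9.000 = 19890 N·m.
J = π(d_o⁴ − d_i⁴)/32 = π(0.196⁴ − 0.0948⁴)/32 = 1.370×10^-4 m⁴.
Shear stress varies linearly with radius: τ = T·r/J = 19890 × 0.0737 / 1.370×10^-4 = 1.070×10^7 Pa.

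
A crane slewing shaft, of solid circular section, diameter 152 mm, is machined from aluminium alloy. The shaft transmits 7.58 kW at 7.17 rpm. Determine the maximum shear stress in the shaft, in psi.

2120 psi

ω = 2π·7.17/60 = 0.7508 rad/s, so T = P/ω = 7.58×10³ / 0.7508 = 10100 N·m.
J = πd⁴/32 = π(0.152)⁴/32 = 5.241×10^-5 m⁴.
τ_max = T·r/J = 10100 × 0.0760 / 5.241×10^-5 = 1.464×10^7 Pa.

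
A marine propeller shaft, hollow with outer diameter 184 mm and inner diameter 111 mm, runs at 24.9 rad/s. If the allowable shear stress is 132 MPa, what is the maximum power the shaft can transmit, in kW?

J = π(d_o⁴ − d_i⁴)/32 = π(0.184⁴ − 0.111⁴)/32 = 9.763×10^-5 m⁴.
T_max = τ_allow·J/r = 1.32×10^8 × 9.763×10^-5 / 0.0920 = 140100 N·m.
ω = 24.9 rad/s, so P_max = T_max·ω = 3.488×10^6 W.

3490 kW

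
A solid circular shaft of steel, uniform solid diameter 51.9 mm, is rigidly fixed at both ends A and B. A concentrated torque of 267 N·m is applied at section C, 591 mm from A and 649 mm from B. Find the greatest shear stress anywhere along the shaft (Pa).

5.09e6 Pa

With uniform GJ and both ends fixed, compatibility θ_AC = θ_CB gives T_A·a = T_B·b, together with T_A + T_B = T₀.
T_A = T₀·b/(a+b) = 267.0·649/1240 = 139.7 N·m; T_B = 127.3 N·m.
τ in each portion: τ_AC = 5.09×10^6 Pa, τ_CB = 4.64×10^6 Pa; maximum is in AC.
τ_max = T_AC·r/J = 139.7·0.0260/7.12×10^-7 = 5.091×10^6 Pa.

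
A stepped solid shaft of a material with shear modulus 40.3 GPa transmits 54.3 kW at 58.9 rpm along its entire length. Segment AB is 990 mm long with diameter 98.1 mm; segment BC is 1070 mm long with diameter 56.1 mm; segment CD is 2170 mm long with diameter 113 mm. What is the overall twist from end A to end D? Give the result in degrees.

16.8°

ω = 2π·58.9/60 = 6.168 rad/s, so T = P/ω = 54.3×10³ / 6.168 = 8804 N·m.
J_AB = π(0.0981)⁴/32 = 9.09×10^-6 m⁴; J_BC = π(0.0561)⁴/32 = 9.72×10^-7 m⁴; J_CD = π(0.113)⁴/32 = 1.60×10^-5 m⁴.
θ = (T/G)·Σ L_i/J_i = (8804/40.3×10⁹)·(0.990/9.09×10^-6 + 1.07/9.72×10^-7 + 2.17/1.60×10^-5) = 0.2938 rad.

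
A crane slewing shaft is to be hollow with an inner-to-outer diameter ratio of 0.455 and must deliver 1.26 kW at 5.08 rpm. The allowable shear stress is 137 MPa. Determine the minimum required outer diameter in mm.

ω = 2π·5.08/60 = 0.5320 rad/s, so T = P/ω = 1.26×10³ / 0.5320 = 2369 N·m.
For a hollow shaft with d_i/d_o = 0.455: τ_max = 16T/(π d_o³ (1−k⁴)), so d_o = [16T/(π τ_allow (1−k⁴))]^(1/3) = [16·2369/(π·1.37×10^8·0.9571)]^(1/3) = 0.04514 m.

45.1 mm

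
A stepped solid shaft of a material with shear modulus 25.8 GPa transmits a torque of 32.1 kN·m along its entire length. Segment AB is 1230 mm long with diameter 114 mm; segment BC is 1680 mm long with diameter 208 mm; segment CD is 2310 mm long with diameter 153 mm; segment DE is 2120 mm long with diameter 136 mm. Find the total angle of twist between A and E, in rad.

J_AB = π(0.114)⁴/32 = 1.66×10^-5 m⁴; J_BC = π(0.208)⁴/32 = 1.84×10^-4 m⁴; J_CD = π(0.153)⁴/32 = 5.38×10^-5 m⁴; J_DE = π(0.136)⁴/32 = 3.36×10^-5 m⁴.
θ = (T/G)·Σ L_i/J_i = (32100/25.8×10⁹)·(1.23/1.66×10^-5 + 1.68/1.84×10^-4 + 2.31/5.38×10^-5 + 2.12/3.36×10^-5) = 0.2356 rad.

0.236 rad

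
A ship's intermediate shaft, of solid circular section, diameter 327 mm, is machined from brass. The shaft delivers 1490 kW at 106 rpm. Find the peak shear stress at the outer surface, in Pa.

1.96e7 Pa

ω = 2π·106/60 = 11.10 rad/s, so T = P/ω = 1490×10³ / 11.10 = 134200 N·m.
J = πd⁴/32 = π(0.327)⁴/32 = 1.123×10^-3 m⁴.
τ_max = T·r/J = 134200 × 0.164 / 1.123×10^-3 = 1.955×10^7 Pa.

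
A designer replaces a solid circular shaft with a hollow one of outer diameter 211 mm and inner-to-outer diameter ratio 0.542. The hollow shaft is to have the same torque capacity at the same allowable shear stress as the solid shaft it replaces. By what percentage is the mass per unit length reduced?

Equal τ_max and T ⇒ the solid shaft needs d_s³ = d_o³(1−k⁴), so d_s = 211·(1−0.542⁴)^(1/3) = 204.7 mm.
Area ratio A_h/A_s = d_o²(1−k²)/d_s² = (1−k²)/(1−k⁴)^(2/3) = 0.7500.
Mass saving = 1 − 0.7500 = 25.0 %.

25.0 %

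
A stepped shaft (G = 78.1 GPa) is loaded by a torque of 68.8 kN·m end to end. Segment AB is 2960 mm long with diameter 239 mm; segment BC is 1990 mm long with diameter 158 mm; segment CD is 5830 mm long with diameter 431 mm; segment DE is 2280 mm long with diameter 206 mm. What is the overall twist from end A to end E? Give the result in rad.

0.0497 rad

J_AB = π(0.239)⁴/32 = 3.20×10^-4 m⁴; J_BC = π(0.158)⁴/32 = 6.12×10^-5 m⁴; J_CD = π(0.431)⁴/32 = 3.39×10^-3 m⁴; J_DE = π(0.206)⁴/32 = 1.77×10^-4 m⁴.
θ = (T/G)·Σ L_i/J_i = (68800/78.1×10⁹)·(2.96/3.20×10^-4 + 1.99/6.12×10^-5 + 5.83/3.39×10^-3 + 2.28/1.77×10^-4) = 0.04967 rad.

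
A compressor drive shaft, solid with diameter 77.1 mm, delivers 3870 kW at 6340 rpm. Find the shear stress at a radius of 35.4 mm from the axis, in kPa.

ω = 2π·6340/60 = 663.9 rad/s, so T = P/ω = 3870×10³ / 663.9 = 5829 N·m.
J = πd⁴/32 = π(0.0771)⁴/32 = 3.469×10^-6 m⁴.
Shear stress varies linearly with radius: τ = T·r/J = 5829 × 0.0354 / 3.469×10^-6 = 5.948×10^7 Pa.

59500 kPa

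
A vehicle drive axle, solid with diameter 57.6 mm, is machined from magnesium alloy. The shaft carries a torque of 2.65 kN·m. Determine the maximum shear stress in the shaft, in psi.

10200 psi

J = πd⁴/32 = π(0.0576)⁴/32 = 1.081×10^-6 m⁴.
τ_max = T·r/J = 2650 × 0.0288 / 1.081×10^-6 = 7.062×10^7 Pa.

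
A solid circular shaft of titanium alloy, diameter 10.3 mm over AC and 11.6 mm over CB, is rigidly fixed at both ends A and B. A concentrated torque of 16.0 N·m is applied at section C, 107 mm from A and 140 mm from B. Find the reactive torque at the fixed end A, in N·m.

7.18 N·m

Compatibility: T_A·a/J_AC = T_B·b/J_CB with T_A + T_B = T₀.
J_AC = 1.10×10^-9 m⁴, J_CB = 1.78×10^-9 m⁴, so T_A = T₀·(J_AC/a)/((J_AC/a)+(J_CB/b)) = 7.176 N·m, T_B = 8.824 N·m.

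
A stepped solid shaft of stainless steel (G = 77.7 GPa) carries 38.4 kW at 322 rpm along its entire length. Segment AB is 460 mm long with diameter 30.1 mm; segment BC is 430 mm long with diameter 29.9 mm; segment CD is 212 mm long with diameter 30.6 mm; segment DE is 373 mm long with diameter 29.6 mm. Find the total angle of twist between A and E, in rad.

0.273 rad

ω = 2π·322/60 = 33.72 rad/s, so T = P/ω = 38.4×10³ / 33.72 = 1139 N·m.
J_AB = π(0.0301)⁴/32 = 8.06×10^-8 m⁴; J_BC = π(0.0299)⁴/32 = 7.85×10^-8 m⁴; J_CD = π(0.0306)⁴/32 = 8.61×10^-8 m⁴; J_DE = π(0.0296)⁴/32 = 7.54×10^-8 m⁴.
θ = (T/G)·Σ L_i/J_i = (1139/77.7×10⁹)·(0.460/8.06×10^-8 + 0.430/7.85×10^-8 + 0.212/8.61×10^-8 + 0.373/7.54×10^-8) = 0.2726 rad.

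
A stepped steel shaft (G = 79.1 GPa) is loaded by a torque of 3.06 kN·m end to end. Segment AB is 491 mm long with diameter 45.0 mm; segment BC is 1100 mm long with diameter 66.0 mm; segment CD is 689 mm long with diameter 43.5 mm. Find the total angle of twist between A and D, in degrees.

8.36°

J_AB = π(0.0450)⁴/32 = 4.03×10^-7 m⁴; J_BC = π(0.0660)⁴/32 = 1.86×10^-6 m⁴; J_CD = π(0.0435)⁴/32 = 3.52×10^-7 m⁴.
θ = (T/G)·Σ L_i/J_i = (3060/79.1×10⁹)·(0.491/4.03×10^-7 + 1.10/1.86×10^-6 + 0.689/3.52×10^-7) = 0.1458 rad.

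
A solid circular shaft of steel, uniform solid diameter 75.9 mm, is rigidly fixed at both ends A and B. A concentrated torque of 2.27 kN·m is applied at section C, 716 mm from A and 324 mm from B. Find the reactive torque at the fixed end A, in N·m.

707 N·m

With uniform GJ and both ends fixed, compatibility θ_AC = θ_CB gives T_A·a = T_B·b, together with T_A + T_B = T₀.
T_A = T₀·b/(a+b) = 2270·324/1040 = 707.2 N·m; T_B = 1563 N·m.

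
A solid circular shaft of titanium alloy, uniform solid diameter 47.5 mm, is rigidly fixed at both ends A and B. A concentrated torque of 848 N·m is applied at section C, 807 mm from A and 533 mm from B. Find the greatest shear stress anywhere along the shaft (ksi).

3.52 ksi

With uniform GJ and both ends fixed, compatibility θ_AC = θ_CB gives T_A·a = T_B·b, together with T_A + T_B = T₀.
T_A = T₀·b/(a+b) = 848.0·533/1340 = 337.3 N·m; T_B = 510.7 N·m.
τ in each portion: τ_AC = 1.60×10^7 Pa, τ_CB = 2.43×10^7 Pa; maximum is in CB.
τ_max = T_CB·r/J = 510.7·0.0238/5.00×10^-7 = 2.427×10^7 Pa.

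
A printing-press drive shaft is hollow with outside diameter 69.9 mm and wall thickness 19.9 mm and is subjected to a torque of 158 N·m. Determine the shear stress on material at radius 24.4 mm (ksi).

0.247 ksi

J = π(d_o⁴ − d_i⁴)/32 = π(0.0699⁴ − 0.0301⁴)/32 = 2.263×10^-6 m⁴.
Shear stress varies linearly with radius: τ = T·r/J = 158.0 × 0.0244 / 2.263×10^-6 = 1.703×10^6 Pa.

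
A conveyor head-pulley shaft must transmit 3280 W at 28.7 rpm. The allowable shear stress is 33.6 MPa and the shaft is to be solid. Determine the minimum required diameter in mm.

ω = 2π·28.7/60 = 3.005 rad/s, so T = P/ω = 3280 / 3.005 = 1091 N·m.
For a solid shaft τ_max = 16T/(πd³), so d = (16T/(π τ_allow))^(1/3) = (16·1091/(π·3.36×10^7))^(1/3) = 0.05489 m.

54.9 mm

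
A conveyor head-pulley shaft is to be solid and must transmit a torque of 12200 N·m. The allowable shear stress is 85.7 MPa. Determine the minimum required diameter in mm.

For a solid shaft τ_max = 16T/(πd³), so d = (16T/(π τ_allow))^(1/3) = (16·12200/(π·8.57×10^7))^(1/3) = 0.08984 m.

89.8 mm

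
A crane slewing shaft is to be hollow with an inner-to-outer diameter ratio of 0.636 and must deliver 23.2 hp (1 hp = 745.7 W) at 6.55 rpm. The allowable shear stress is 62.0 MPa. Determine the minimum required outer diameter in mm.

135 mm

ω = 2π·6.55/60 = 0.6859 rad/s, so T = P/ω = 23.2×745.7 / 0.6859 = 25220 N·m.
For a hollow shaft with d_i/d_o = 0.636: τ_max = 16T/(π d_o³ (1−k⁴)), so d_o = [16T/(π τ_allow (1−k⁴))]^(1/3) = [16·25220/(π·6.20×10^7·0.8364)]^(1/3) = 0.1353 m.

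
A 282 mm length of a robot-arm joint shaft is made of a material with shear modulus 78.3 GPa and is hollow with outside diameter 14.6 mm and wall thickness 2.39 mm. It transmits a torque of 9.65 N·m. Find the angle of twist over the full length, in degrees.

J = π(d_o⁴ − d_i⁴)/32 = π(0.0146⁴ − 0.00982⁴)/32 = 3.548×10^-9 m⁴.
θ = T·L/(G·J) = 9.650 × 0.282 / (78.3×10⁹ × 3.548×10^-9) = 9.796×10^-3 rad.

0.561°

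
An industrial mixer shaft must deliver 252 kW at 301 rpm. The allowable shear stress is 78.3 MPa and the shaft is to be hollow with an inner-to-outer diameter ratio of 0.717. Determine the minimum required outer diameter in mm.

ω = 2π·301/60 = 31.52 rad/s, so T = P/ω = 252×10³ / 31.52 = 7995 N·m.
For a hollow shaft with d_i/d_o = 0.717: τ_max = 16T/(π d_o³ (1−k⁴)), so d_o = [16T/(π τ_allow (1−k⁴))]^(1/3) = [16·7995/(π·7.83×10^7·0.7357)]^(1/3) = 0.08908 m.

89.1 mm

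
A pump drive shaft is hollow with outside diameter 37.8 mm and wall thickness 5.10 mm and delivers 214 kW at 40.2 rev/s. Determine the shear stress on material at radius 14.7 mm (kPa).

ω = 2π·40.2 = 252.6 rad/s, so T = P/ω = 214×10³ / 252.6 = 847.2 N·m.
J = π(d_o⁴ − d_i⁴)/32 = π(0.0378⁴ − 0.0276⁴)/32 = 1.435×10^-7 m⁴.
Shear stress varies linearly with radius: τ = T·r/J = 847.2 × 0.0147 / 1.435×10^-7 = 8.681×10^7 Pa.

86800 kPa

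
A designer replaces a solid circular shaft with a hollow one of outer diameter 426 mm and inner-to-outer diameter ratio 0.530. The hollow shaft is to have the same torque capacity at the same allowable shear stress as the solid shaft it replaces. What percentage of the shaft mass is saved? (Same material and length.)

24.0 %

Equal τ_max and T ⇒ the solid shaft needs d_s³ = d_o³(1−k⁴), so d_s = 426·(1−0.530⁴)^(1/3) = 414.5 mm.
Area ratio A_h/A_s = d_o²(1−k²)/d_s² = (1−k²)/(1−k⁴)^(2/3) = 0.7596.
Mass saving = 1 − 0.7596 = 24.0 %.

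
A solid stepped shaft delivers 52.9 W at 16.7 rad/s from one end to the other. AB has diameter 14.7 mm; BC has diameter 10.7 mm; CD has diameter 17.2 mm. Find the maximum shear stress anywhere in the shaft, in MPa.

13.2 MPa

ω = 16.7 rad/s, so T = P/ω = 52.9 / 16.70 = 3.168 N·m.
Under the same torque, τ_max = 16T/(πd³) is largest where d is smallest — segment BC (d = 10.7 mm).
τ_max = 16·3.168/(π·(0.0107)³) = 1.317×10^7 Pa.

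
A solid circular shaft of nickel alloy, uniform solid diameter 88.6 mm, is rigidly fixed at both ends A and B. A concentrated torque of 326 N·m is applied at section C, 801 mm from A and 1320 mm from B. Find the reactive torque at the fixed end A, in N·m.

With uniform GJ and both ends fixed, compatibility θ_AC = θ_CB gives T_A·a = T_B·b, together with T_A + T_B = T₀.
T_A = T₀·b/(a+b) = 326.0·1320/2121 = 202.9 N·m; T_B = 123.1 N·m.

203 N·m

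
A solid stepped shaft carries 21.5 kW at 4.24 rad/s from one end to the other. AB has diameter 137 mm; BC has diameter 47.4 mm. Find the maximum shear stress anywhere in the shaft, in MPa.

ω = 4.24 rad/s, so T = P/ω = 21.5×10³ / 4.240 = 5071 N·m.
Under the same torque, τ_max = 16T/(πd³) is largest where d is smallest — segment BC (d = 47.4 mm).
τ_max = 16·5071/(π·(0.0474)³) = 2.425×10^8 Pa.

242 MPa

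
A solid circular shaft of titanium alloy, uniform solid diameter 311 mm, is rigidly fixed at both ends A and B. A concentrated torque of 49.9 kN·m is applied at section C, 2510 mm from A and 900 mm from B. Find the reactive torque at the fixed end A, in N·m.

With uniform GJ and both ends fixed, compatibility θ_AC = θ_CB gives T_A·a = T_B·b, together with T_A + T_B = T₀.
T_A = T₀·b/(a+b) = 49900·900/3410 = 13170 N·m; T_B = 36730 N·m.

13200 N·m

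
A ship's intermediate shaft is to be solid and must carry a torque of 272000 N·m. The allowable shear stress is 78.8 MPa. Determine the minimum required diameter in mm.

For a solid shaft τ_max = 16T/(πd³), so d = (16T/(π τ_allow))^(1/3) = (16·272000/(π·7.88×10^7))^(1/3) = 0.2600 m.

260 mm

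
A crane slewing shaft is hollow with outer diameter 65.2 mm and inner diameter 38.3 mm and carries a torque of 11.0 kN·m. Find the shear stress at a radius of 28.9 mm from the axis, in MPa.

J = π(d_o⁴ − d_i⁴)/32 = π(0.0652⁴ − 0.0383⁴)/32 = 1.563×10^-6 m⁴.
Shear stress varies linearly with radius: τ = T·r/J = 11000 × 0.0289 / 1.563×10^-6 = 2.034×10^8 Pa.

203 MPa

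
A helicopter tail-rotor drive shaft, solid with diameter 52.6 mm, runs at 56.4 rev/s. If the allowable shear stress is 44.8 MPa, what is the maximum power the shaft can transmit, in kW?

454 kW

J = πd⁴/32 = π(0.0526)⁴/32 = 7.515×10^-7 m⁴.
T_max = τ_allow·J/r = 4.48×10^7 × 7.515×10^-7 / 0.0263 = 1280 N·m.
ω = 2π·56.4 = 354.4 rad/s, so P_max = T_max·ω = 4.537×10^5 W.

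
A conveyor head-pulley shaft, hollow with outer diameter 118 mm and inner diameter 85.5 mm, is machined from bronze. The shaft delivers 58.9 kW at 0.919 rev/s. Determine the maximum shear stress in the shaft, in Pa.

ω = 2π·0.919 = 5.774 rad/s, so T = P/ω = 58.9×10³ / 5.774 = 10200 N·m.
J = π(d_o⁴ − d_i⁴)/32 = π(0.118⁴ − 0.0855⁴)/32 = 1.379×10^-5 m⁴.
τ_max = T·r/J = 10200 × 0.0590 / 1.379×10^-5 = 4.365×10^7 Pa.

4.37e7 Pa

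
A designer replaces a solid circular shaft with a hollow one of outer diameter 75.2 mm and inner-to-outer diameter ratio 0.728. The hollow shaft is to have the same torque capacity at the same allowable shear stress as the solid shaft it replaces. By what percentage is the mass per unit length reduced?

41.4 %

Equal τ_max and T ⇒ the solid shaft needs d_s³ = d_o³(1−k⁴), so d_s = 75.2·(1−0.728⁴)^(1/3) = 67.37 mm.
Area ratio A_h/A_s = d_o²(1−k²)/d_s² = (1−k²)/(1−k⁴)^(2/3) = 0.5856.
Mass saving = 1 − 0.5856 = 41.4 %.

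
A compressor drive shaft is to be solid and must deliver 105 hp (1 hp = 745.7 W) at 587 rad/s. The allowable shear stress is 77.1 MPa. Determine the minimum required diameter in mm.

ω = 587 rad/s, so T = P/ω = 105×745.7 / 587.0 = 133.4 N·m.
For a solid shaft τ_max = 16T/(πd³), so d = (16T/(π τ_allow))^(1/3) = (16·133.4/(π·7.71×10^7))^(1/3) = 0.02065 m.

20.7 mm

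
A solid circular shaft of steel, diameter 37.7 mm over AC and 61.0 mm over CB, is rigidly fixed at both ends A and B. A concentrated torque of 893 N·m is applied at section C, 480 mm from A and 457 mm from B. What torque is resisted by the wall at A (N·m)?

109 N·m

Compatibility: T_A·a/J_AC = T_B·b/J_CB with T_A + T_B = T₀.
J_AC = 1.98×10^-7 m⁴, J_CB = 1.36×10^-6 m⁴, so T_A = T₀·(J_AC/a)/((J_AC/a)+(J_CB/b)) = 108.9 N·m, T_B = 784.1 N·m.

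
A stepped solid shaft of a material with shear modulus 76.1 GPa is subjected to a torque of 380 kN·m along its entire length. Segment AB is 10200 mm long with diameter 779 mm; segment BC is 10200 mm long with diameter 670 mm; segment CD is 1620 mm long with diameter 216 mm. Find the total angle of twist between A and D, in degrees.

J_AB = π(0.779)⁴/32 = 0.0362 m⁴; J_BC = π(0.670)⁴/32 = 0.0198 m⁴; J_CD = π(0.216)⁴/32 = 2.14×10^-4 m⁴.
θ = (T/G)·Σ L_i/J_i = (380000/76.1×10⁹)·(10.2/0.0362 + 10.2/0.0198 + 1.62/2.14×10^-4) = 0.04184 rad.

2.40°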